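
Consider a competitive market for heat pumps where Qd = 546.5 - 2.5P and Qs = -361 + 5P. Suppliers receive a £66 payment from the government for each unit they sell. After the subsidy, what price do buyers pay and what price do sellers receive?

Buyers pay £77; sellers receive £143

Pre-subsidy: 546.5 - 2.5P = -361 + 5P gives P* = 121, Q* = 244.
With the subsidy, sellers receive Ps = Pb + 66 for each unit, where Pb is the price buyers pay.
Supply in terms of Pb becomes Qs = -361 + 5(Pb + 66) = -31 + 5Pb. Setting this equal to demand: 546.5 - 2.5Pb = -31 + 5Pb, so Pb = 77.
Sellers receive Ps = 77 + 66 = 143; Q' = 546.5 − 2.5·77 = 354.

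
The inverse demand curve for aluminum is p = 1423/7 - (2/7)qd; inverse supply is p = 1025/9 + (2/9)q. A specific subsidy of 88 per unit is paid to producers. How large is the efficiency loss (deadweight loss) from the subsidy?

Deadweight loss = 7623

Pre-subsidy: 1423/7 - (2/7)q = 1025/9 + (2/9)q gives q* = 176 and p* = 153.
With the subsidy, sellers receive ps = pb + 88 for each unit, where pb is the price buyers pay.
On the curves, pb = 1423/7 - (2/7)q and ps = 1025/9 + (2/9)q; the wedge ps − pb = 88 gives 1025/9 + (2/9)q − (1423/7 - (2/7)q) = 88, so q' = 349.25.
Then pb = 1423/7 − (2/7)·349.25 = 103.5 and ps = 1025/9 + (2/9)·349.25 = 191.5.
The subsidy expands output by 349.25 − 176 = 173.25 past the efficient level; on those units the gap between marginal cost and willingness to pay runs from 0 up to 88.
DWL = ½ × 88 × 173.25 = 7623.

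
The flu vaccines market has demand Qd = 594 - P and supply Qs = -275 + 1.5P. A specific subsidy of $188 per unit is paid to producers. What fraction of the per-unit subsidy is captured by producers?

Pre-subsidy: 594 - P = -275 + 1.5P gives P* = 347.6, Q* = 246.4.
With the subsidy, sellers receive Ps = Pb + 188 for each unit, where Pb is the price buyers pay.
Supply in terms of Pb becomes Qs = -275 + 1.5(Pb + 188) = 7 + 1.5Pb. Setting this equal to demand: 594 - Pb = 7 + 1.5Pb, so Pb = 234.8.
Sellers receive Ps = 234.8 + 188 = 422.8; Q' = 594 − 1·234.8 = 359.2.
Buyers' price falls by P* − Pb = 347.6 − 234.8 = 112.8; sellers' price rises by Ps − P* = 422.8 − 347.6 = 75.2.
So producers capture 75.2/188 = 0.4 of each unit of subsidy.

Producer share = 0.4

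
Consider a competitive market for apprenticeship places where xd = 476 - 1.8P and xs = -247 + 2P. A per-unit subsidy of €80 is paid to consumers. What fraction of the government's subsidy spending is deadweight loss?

Pre-subsidy: 476 - 1.8P = -247 + 2P gives P* = 3615/19, x* = 2537/19.
With the rebate, buyers effectively pay Pb = Ps − 80, where Ps is the price sellers receive.
Demand in terms of Ps becomes xd = 476 − 1.8(Ps − 80) = 620 - 1.8Ps. Setting this equal to supply: 620 - 1.8Ps = -247 + 2Ps, so Ps = 4335/19.
Buyers pay Pb = 4335/19 − 80 = 2815/19; x' = -247 + 2·(4335/19) = 3977/19.
ΔCS = ½(2537/19 + 3977/19)(3615/19 − 2815/19) = 2605600/361; ΔPS = ½(2537/19 + 3977/19)(4335/19 − 3615/19) = 2345040/361.
Government spending = 80 × 3977/19 = 318160/19.
DWL = ½ × 80 × (3977/19 − 2537/19) = 57600/19; fraction = (57600/19) / (318160/19) = 720/3977.

DWL / government spending = 720/3977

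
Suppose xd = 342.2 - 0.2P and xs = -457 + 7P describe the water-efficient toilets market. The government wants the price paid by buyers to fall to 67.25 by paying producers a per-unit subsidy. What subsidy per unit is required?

At a buyer price of 67.25, quantity demanded is 342.2 − 0.2·67.25 = 328.75.
Sellers supply 328.75 only when they receive Ps with -457 + 7·Ps = 328.75, i.e. Ps = 112.25.
s = Ps − Pb = 112.25 − 67.25 = 45.

Required subsidy s = 45 per unit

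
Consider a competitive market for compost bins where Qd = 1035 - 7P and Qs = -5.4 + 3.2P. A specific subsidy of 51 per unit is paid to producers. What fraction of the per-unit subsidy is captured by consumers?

Pre-subsidy: 1035 - 7P = -5.4 + 3.2P gives P* = 102, Q* = 321.
With the subsidy, sellers receive Ps = Pb + 51 for each unit, where Pb is the price buyers pay.
Supply in terms of Pb becomes Qs = -5.4 + 3.2(Pb + 51) = 157.8 + 3.2Pb. Setting this equal to demand: 1035 - 7Pb = 157.8 + 3.2Pb, so Pb = 86.
Sellers receive Ps = 86 + 51 = 137; Q' = 1035 − 7·86 = 433.
Buyers' price falls by P* − Pb = 102 − 86 = 16; sellers' price rises by Ps − P* = 137 − 102 = 35.
So consumers capture 16/51 = 16/51 of each unit of subsidy.

Consumer share = 16/51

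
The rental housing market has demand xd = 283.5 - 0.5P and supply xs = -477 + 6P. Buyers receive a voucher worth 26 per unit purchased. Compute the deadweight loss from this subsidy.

Deadweight loss = 156

Pre-subsidy: 283.5 - 0.5P = -477 + 6P gives P* = 117, x* = 225.
With the rebate, buyers effectively pay Pb = Ps − 26, where Ps is the price sellers receive.
Demand in terms of Ps becomes xd = 283.5 − 0.5(Ps − 26) = 296.5 - 0.5Ps. Setting this equal to supply: 296.5 - 0.5Ps = -477 + 6Ps, so Ps = 119.
Buyers pay Pb = 119 − 26 = 93; x' = -477 + 6·119 = 237.
The subsidy expands output by 237 − 225 = 12 past the efficient level; on those units the gap between marginal cost and willingness to pay runs from 0 up to 26.
DWL = ½ × 26 × 12 = 156.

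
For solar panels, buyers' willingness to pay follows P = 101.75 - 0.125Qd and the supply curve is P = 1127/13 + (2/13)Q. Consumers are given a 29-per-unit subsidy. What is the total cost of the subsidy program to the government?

Government cost = 4582

Pre-subsidy: 101.75 - 0.125Q = 1127/13 + (2/13)Q gives Q* = 54 and P* = 95.
With the rebate, buyers effectively pay Pb = Ps − 29, where Ps is the price sellers receive.
On the curves, Pb = 101.75 - 0.125Q and Ps = 1127/13 + (2/13)Q; the wedge Ps − Pb = 29 gives 1127/13 + (2/13)Q − (101.75 - 0.125Q) = 29, so Q' = 158.
Then Pb = 101.75 − 0.125·158 = 82 and Ps = 1127/13 + (2/13)·158 = 111.
Government outlay = subsidy × quantity = 29 × 158 = 4582.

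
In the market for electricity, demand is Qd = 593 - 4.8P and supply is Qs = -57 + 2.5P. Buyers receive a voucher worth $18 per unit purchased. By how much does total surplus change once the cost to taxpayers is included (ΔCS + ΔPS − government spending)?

Net change in total surplus = -19440/73

Pre-subsidy: 593 - 4.8P = -57 + 2.5P gives P* = 6500/73, Q* = 12089/73.
With the rebate, buyers effectively pay Pb = Ps − 18, where Ps is the price sellers receive.
Demand in terms of Ps becomes Qd = 593 − 4.8(Ps − 18) = 679.4 - 4.8Ps. Setting this equal to supply: 679.4 - 4.8Ps = -57 + 2.5Ps, so Ps = 7364/73.
Buyers pay Pb = 7364/73 − 18 = 6050/73; Q' = -57 + 2.5·(7364/73) = 14249/73.
ΔCS = ½(12089/73 + 14249/73)(6500/73 − 6050/73) = 5926050/5329; ΔPS = ½(12089/73 + 14249/73)(7364/73 − 6500/73) = 11378016/5329.
Government spending = 18 × 14249/73 = 256482/73.
Net change = 5926050/5329 + 11378016/5329 − 256482/73 = -19440/73. The loss equals the DWL triangle ½·18·2160/73.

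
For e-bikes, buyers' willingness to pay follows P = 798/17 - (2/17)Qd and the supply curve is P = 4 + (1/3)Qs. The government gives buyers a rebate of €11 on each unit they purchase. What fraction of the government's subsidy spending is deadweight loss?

DWL / government spending = 187/1834

Pre-subsidy: 798/17 - (2/17)Q = 4 + (1/3)Q gives Q* = 2190/23 and P* = 822/23.
With the rebate, buyers effectively pay Pb = Ps − 11, where Ps is the price sellers receive.
On the curves, Pb = 798/17 - (2/17)Q and Ps = 4 + (1/3)Q; the wedge Ps − Pb = 11 gives 4 + (1/3)Q − (798/17 - (2/17)Q) = 11, so Q' = 2751/23.
Then Pb = 798/17 − (2/17)·(2751/23) = 756/23 and Ps = 4 + (1/3)·(2751/23) = 1009/23.
ΔCS = ½(2190/23 + 2751/23)(822/23 − 756/23) = 163053/529; ΔPS = ½(2190/23 + 2751/23)(1009/23 − 822/23) = 923967/1058.
Government spending = 11 × 2751/23 = 30261/23.
DWL = ½ × 11 × (2751/23 − 2190/23) = 6171/46; fraction = (6171/46) / (30261/23) = 187/1834.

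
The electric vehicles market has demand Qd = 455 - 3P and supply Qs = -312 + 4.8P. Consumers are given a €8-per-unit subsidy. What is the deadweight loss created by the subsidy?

Deadweight loss = 768/13

Pre-subsidy: 455 - 3P = -312 + 4.8P gives P* = 295/3, Q* = 160.
With the rebate, buyers effectively pay Pb = Ps − 8, where Ps is the price sellers receive.
Demand in terms of Ps becomes Qd = 455 − 3(Ps − 8) = 479 - 3Ps. Setting this equal to supply: 479 - 3Ps = -312 + 4.8Ps, so Ps = 3955/39.
Buyers pay Pb = 3955/39 − 8 = 3643/39; Q' = -312 + 4.8·(3955/39) = 2272/13.
The subsidy expands output by 2272/13 − 160 = 192/13 past the efficient level; on those units the gap between marginal cost and willingness to pay runs from 0 up to 8.
DWL = ½ × 8 × 192/13 = 768/13.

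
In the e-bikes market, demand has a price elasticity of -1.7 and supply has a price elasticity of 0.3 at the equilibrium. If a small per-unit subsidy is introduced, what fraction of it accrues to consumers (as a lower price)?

Consumer share = 0.15

For a small subsidy around the equilibrium, the benefit split depends on the relative slopes, which at a point are proportional to the elasticities.
Buyer share = εs/(εs + |εd|) = 0.3/(0.3 + 1.7) = 0.15; seller share = |εd|/(εs + |εd|) = 0.85.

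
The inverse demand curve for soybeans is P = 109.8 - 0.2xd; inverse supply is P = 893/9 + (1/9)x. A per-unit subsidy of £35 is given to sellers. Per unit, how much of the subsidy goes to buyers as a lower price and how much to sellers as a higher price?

Buyers gain £22.5 per unit; sellers gain £12.5 per unit

Pre-subsidy: 109.8 - 0.2x = 893/9 + (1/9)x gives x* = 34 and P* = 103.
With the subsidy, sellers receive Ps = Pb + 35 for each unit, where Pb is the price buyers pay.
On the curves, Pb = 109.8 - 0.2x and Ps = 893/9 + (1/9)x; the wedge Ps − Pb = 35 gives 893/9 + (1/9)x − (109.8 - 0.2x) = 35, so x' = 146.5.
Then Pb = 109.8 − 0.2·146.5 = 80.5 and Ps = 893/9 + (1/9)·146.5 = 115.5.
Buyers' price falls by P* − Pb = 103 − 80.5 = 22.5; sellers' price rises by Ps − P* = 115.5 − 103 = 12.5.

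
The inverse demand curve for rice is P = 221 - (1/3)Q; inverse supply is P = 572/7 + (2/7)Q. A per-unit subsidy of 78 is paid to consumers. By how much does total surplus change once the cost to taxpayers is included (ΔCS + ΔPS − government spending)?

Net change in total surplus = -4914

Pre-subsidy: 221 - (1/3)Q = 572/7 + (2/7)Q gives Q* = 225 and P* = 146.
With the rebate, buyers effectively pay Pb = Ps − 78, where Ps is the price sellers receive.
On the curves, Pb = 221 - (1/3)Q and Ps = 572/7 + (2/7)Q; the wedge Ps − Pb = 78 gives 572/7 + (2/7)Q − (221 - (1/3)Q) = 78, so Q' = 351.
Then Pb = 221 − (1/3)·351 = 104 and Ps = 572/7 + (2/7)·351 = 182.
ΔCS = ½(225 + 351)(146 − 104) = 12096; ΔPS = ½(225 + 351)(182 − 146) = 10368.
Government spending = 78 × 351 = 27378.
Net change = 12096 + 10368 − 27378 = -4914. The loss equals the DWL triangle ½·78·126.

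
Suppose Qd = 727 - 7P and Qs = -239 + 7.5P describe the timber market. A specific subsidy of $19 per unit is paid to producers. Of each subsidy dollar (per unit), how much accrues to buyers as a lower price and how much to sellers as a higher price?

Buyers gain 285/29 per unit; sellers gain 266/29 per unit

Pre-subsidy: 727 - 7P = -239 + 7.5P gives P* = 1932/29, Q* = 7559/29.
With the subsidy, sellers receive Ps = Pb + 19 for each unit, where Pb is the price buyers pay.
Supply in terms of Pb becomes Qs = -239 + 7.5(Pb + 19) = -96.5 + 7.5Pb. Setting this equal to demand: 727 - 7Pb = -96.5 + 7.5Pb, so Pb = 1647/29.
Sellers receive Ps = 1647/29 + 19 = 2198/29; Q' = 727 − 7·(1647/29) = 9554/29.
Buyers' price falls by P* − Pb = 1932/29 − 1647/29 = 285/29; sellers' price rises by Ps − P* = 2198/29 − 1932/29 = 266/29.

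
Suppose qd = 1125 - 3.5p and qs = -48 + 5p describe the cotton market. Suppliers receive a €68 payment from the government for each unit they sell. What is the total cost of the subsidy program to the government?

Pre-subsidy: 1125 - 3.5p = -48 + 5p gives p* = 138, q* = 642.
With the subsidy, sellers receive ps = pb + 68 for each unit, where pb is the price buyers pay.
Supply in terms of pb becomes qs = -48 + 5(pb + 68) = 292 + 5pb. Setting this equal to demand: 1125 - 3.5pb = 292 + 5pb, so pb = 98.
Sellers receive ps = 98 + 68 = 166; q' = 1125 − 3.5·98 = 782.
Government outlay = subsidy × quantity = 68 × 782 = 53176.

Government cost = €53176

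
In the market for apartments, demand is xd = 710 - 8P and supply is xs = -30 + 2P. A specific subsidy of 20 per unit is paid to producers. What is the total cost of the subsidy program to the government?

Pre-subsidy: 710 - 8P = -30 + 2P gives P* = 74, x* = 118.
With the subsidy, sellers receive Ps = Pb + 20 for each unit, where Pb is the price buyers pay.
Supply in terms of Pb becomes xs = -30 + 2(Pb + 20) = 10 + 2Pb. Setting this equal to demand: 710 - 8Pb = 10 + 2Pb, so Pb = 70.
Sellers receive Ps = 70 + 20 = 90; x' = 710 − 8·70 = 150.
Government outlay = subsidy × quantity = 20 × 150 = 3000.

Government cost = 3000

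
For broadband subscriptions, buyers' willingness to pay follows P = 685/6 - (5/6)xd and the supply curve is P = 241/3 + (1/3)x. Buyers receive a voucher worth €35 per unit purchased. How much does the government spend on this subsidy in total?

Government cost = €2065

Pre-subsidy: 685/6 - (5/6)x = 241/3 + (1/3)x gives x* = 29 and P* = 90.
With the rebate, buyers effectively pay Pb = Ps − 35, where Ps is the price sellers receive.
On the curves, Pb = 685/6 - (5/6)x and Ps = 241/3 + (1/3)x; the wedge Ps − Pb = 35 gives 241/3 + (1/3)x − (685/6 - (5/6)x) = 35, so x' = 59.
Then Pb = 685/6 − (5/6)·59 = 65 and Ps = 241/3 + (1/3)·59 = 100.
Government outlay = subsidy × quantity = 35 × 59 = 2065.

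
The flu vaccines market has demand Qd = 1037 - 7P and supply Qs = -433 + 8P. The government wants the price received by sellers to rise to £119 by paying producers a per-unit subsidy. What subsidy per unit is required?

At a seller price of 119, quantity supplied is -433 + 8·119 = 519.
Buyers absorb 519 only when they pay Pb with 1037 − 7·Pb = 519, i.e. Pb = 74.
s = Ps − Pb = 119 − 74 = 45.

Required subsidy s = £45 per unit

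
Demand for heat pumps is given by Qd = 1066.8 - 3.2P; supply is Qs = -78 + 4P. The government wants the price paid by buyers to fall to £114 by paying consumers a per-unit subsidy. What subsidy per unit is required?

At a buyer price of 114, quantity demanded is 1066.8 − 3.2·114 = 702.
Sellers supply 702 only when they receive Ps with -78 + 4·Ps = 702, i.e. Ps = 195.
s = Ps − Pb = 195 − 114 = 81.

Required subsidy s = £81 per unit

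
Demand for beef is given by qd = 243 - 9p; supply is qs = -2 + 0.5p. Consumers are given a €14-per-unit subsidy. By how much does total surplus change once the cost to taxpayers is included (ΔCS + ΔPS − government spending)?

Net change in total surplus = -882/19

Pre-subsidy: 243 - 9p = -2 + 0.5p gives p* = 490/19, q* = 207/19.
With the rebate, buyers effectively pay pb = ps − 14, where ps is the price sellers receive.
Demand in terms of ps becomes qd = 243 − 9(ps − 14) = 369 - 9ps. Setting this equal to supply: 369 - 9ps = -2 + 0.5ps, so ps = 742/19.
Buyers pay pb = 742/19 − 14 = 476/19; q' = -2 + 0.5·(742/19) = 333/19.
ΔCS = ½(207/19 + 333/19)(490/19 − 476/19) = 3780/361; ΔPS = ½(207/19 + 333/19)(742/19 − 490/19) = 68040/361.
Government spending = 14 × 333/19 = 4662/19.
Net change = 3780/361 + 68040/361 − 4662/19 = -882/19. The loss equals the DWL triangle ½·14·126/19.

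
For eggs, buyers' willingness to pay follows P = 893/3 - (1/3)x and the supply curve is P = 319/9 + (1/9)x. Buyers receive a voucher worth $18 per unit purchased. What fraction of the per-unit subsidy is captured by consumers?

Consumer share = 0.75

Pre-subsidy: 893/3 - (1/3)x = 319/9 + (1/9)x gives x* = 590 and P* = 101.
With the rebate, buyers effectively pay Pb = Ps − 18, where Ps is the price sellers receive.
On the curves, Pb = 893/3 - (1/3)x and Ps = 319/9 + (1/9)x; the wedge Ps − Pb = 18 gives 319/9 + (1/9)x − (893/3 - (1/3)x) = 18, so x' = 630.5.
Then Pb = 893/3 − (1/3)·630.5 = 87.5 and Ps = 319/9 + (1/9)·630.5 = 105.5.
Buyers' price falls by P* − Pb = 101 − 87.5 = 13.5; sellers' price rises by Ps − P* = 105.5 − 101 = 4.5.
So consumers capture 13.5/18 = 0.75 of each unit of subsidy.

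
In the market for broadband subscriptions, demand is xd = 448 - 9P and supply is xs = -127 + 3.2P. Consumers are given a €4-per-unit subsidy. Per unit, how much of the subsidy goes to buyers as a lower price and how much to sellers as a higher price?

Pre-subsidy: 448 - 9P = -127 + 3.2P gives P* = 2875/61, x* = 1453/61.
With the rebate, buyers effectively pay Pb = Ps − 4, where Ps is the price sellers receive.
Demand in terms of Ps becomes xd = 448 − 9(Ps − 4) = 484 - 9Ps. Setting this equal to supply: 484 - 9Ps = -127 + 3.2Ps, so Ps = 3055/61.
Buyers pay Pb = 3055/61 − 4 = 2811/61; x' = -127 + 3.2·(3055/61) = 2029/61.
Buyers' price falls by P* − Pb = 2875/61 − 2811/61 = 64/61; sellers' price rises by Ps − P* = 3055/61 − 2875/61 = 180/61.

Buyers gain 64/61 per unit; sellers gain 180/61 per unit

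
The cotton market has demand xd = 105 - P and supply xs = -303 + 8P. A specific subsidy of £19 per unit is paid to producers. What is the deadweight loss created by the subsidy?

Deadweight loss = 1444/9

Pre-subsidy: 105 - P = -303 + 8P gives P* = 136/3, x* = 179/3.
With the subsidy, sellers receive Ps = Pb + 19 for each unit, where Pb is the price buyers pay.
Supply in terms of Pb becomes xs = -303 + 8(Pb + 19) = -151 + 8Pb. Setting this equal to demand: 105 - Pb = -151 + 8Pb, so Pb = 256/9.
Sellers receive Ps = 256/9 + 19 = 427/9; x' = 105 − 1·(256/9) = 689/9.
The subsidy expands output by 689/9 − 179/3 = 152/9 past the efficient level; on those units the gap between marginal cost and willingness to pay runs from 0 up to 19.
DWL = ½ × 19 × 152/9 = 1444/9.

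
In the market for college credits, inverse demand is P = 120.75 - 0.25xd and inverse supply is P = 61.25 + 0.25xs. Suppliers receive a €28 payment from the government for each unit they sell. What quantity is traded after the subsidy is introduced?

x' = 175

Pre-subsidy: 120.75 - 0.25x = 61.25 + 0.25x gives x* = 119 and P* = 91.
With the subsidy, sellers receive Ps = Pb + 28 for each unit, where Pb is the price buyers pay.
On the curves, Pb = 120.75 - 0.25x and Ps = 61.25 + 0.25x; the wedge Ps − Pb = 28 gives 61.25 + 0.25x − (120.75 - 0.25x) = 28, so x' = 175.
Then Pb = 120.75 − 0.25·175 = 77 and Ps = 61.25 + 0.25·175 = 105.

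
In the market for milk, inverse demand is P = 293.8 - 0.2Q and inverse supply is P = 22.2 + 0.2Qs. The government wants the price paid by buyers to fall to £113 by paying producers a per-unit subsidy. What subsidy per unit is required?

Required subsidy s = £90 per unit

At a buyer price of 113, quantity demanded is 1469 − 5·113 = 904.
Sellers supply 904 only when they receive Ps = 22.2 + 0.2·904 = 203.
s = Ps − Pb = 203 − 113 = 90.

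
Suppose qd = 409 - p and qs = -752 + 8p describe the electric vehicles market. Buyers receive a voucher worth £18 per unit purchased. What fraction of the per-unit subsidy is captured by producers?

Producer share = 1/9

Pre-subsidy: 409 - p = -752 + 8p gives p* = 129, q* = 280.
With the rebate, buyers effectively pay pb = ps − 18, where ps is the price sellers receive.
Demand in terms of ps becomes qd = 409 − 1(ps − 18) = 427 - ps. Setting this equal to supply: 427 - ps = -752 + 8ps, so ps = 131.
Buyers pay pb = 131 − 18 = 113; q' = -752 + 8·131 = 296.
Buyers' price falls by p* − pb = 129 − 113 = 16; sellers' price rises by ps − p* = 131 − 129 = 2.
So producers capture 2/18 = 1/9 of each unit of subsidy.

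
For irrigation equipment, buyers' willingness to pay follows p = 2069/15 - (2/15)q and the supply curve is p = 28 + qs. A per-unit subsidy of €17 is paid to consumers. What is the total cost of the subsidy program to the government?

Government cost = €1904

Pre-subsidy: 2069/15 - (2/15)q = 28 + q gives q* = 97 and p* = 125.
With the rebate, buyers effectively pay pb = ps − 17, where ps is the price sellers receive.
On the curves, pb = 2069/15 - (2/15)q and ps = 28 + q; the wedge ps − pb = 17 gives 28 + q − (2069/15 - (2/15)q) = 17, so q' = 112.
Then pb = 2069/15 − (2/15)·112 = 123 and ps = 28 + 1·112 = 140.
Government outlay = subsidy × quantity = 17 × 112 = 1904.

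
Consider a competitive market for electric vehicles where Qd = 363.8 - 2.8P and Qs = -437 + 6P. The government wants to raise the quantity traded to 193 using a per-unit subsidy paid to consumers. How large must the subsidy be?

Required subsidy s = 44 per unit

At Q = 193, invert demand for the buyer price: Pb = (363.8 − 193)/2.8 = 61; invert supply for the seller price: Ps = (193 − (-437))/6 = 105.
The subsidy must fill the gap: s = Ps − Pb = 105 − 61 = 44.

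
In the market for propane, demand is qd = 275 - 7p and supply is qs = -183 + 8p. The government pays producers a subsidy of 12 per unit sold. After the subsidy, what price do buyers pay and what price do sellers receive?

Pre-subsidy: 275 - 7p = -183 + 8p gives p* = 458/15, q* = 919/15.
With the subsidy, sellers receive ps = pb + 12 for each unit, where pb is the price buyers pay.
Supply in terms of pb becomes qs = -183 + 8(pb + 12) = -87 + 8pb. Setting this equal to demand: 275 - 7pb = -87 + 8pb, so pb = 362/15.
Sellers receive ps = 362/15 + 12 = 542/15; q' = 275 − 7·(362/15) = 1591/15.

Buyers pay 362/15; sellers receive 542/15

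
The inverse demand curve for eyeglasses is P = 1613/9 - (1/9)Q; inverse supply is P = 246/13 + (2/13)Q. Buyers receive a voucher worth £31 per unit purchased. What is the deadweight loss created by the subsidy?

Pre-subsidy: 1613/9 - (1/9)Q = 246/13 + (2/13)Q gives Q* = 605 and P* = 112.
With the rebate, buyers effectively pay Pb = Ps − 31, where Ps is the price sellers receive.
On the curves, Pb = 1613/9 - (1/9)Q and Ps = 246/13 + (2/13)Q; the wedge Ps − Pb = 31 gives 246/13 + (2/13)Q − (1613/9 - (1/9)Q) = 31, so Q' = 722.
Then Pb = 1613/9 − (1/9)·722 = 99 and Ps = 246/13 + (2/13)·722 = 130.
The subsidy expands output by 722 − 605 = 117 past the efficient level; on those units the gap between marginal cost and willingness to pay runs from 0 up to 31.
DWL = ½ × 31 × 117 = 1813.5.

Deadweight loss = £1813.5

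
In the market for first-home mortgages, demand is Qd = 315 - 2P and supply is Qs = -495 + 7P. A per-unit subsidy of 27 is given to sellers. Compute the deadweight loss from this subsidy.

Pre-subsidy: 315 - 2P = -495 + 7P gives P* = 90, Q* = 135.
With the subsidy, sellers receive Ps = Pb + 27 for each unit, where Pb is the price buyers pay.
Supply in terms of Pb becomes Qs = -495 + 7(Pb + 27) = -306 + 7Pb. Setting this equal to demand: 315 - 2Pb = -306 + 7Pb, so Pb = 69.
Sellers receive Ps = 69 + 27 = 96; Q' = 315 − 2·69 = 177.
The subsidy expands output by 177 − 135 = 42 past the efficient level; on those units the gap between marginal cost and willingness to pay runs from 0 up to 27.
DWL = ½ × 27 × 42 = 567.

Deadweight loss = 567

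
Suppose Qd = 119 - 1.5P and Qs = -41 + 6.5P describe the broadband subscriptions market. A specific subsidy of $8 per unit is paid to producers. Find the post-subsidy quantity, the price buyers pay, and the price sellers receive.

Pre-subsidy: 119 - 1.5P = -41 + 6.5P gives P* = 20, Q* = 89.
With the subsidy, sellers receive Ps = Pb + 8 for each unit, where Pb is the price buyers pay.
Supply in terms of Pb becomes Qs = -41 + 6.5(Pb + 8) = 11 + 6.5Pb. Setting this equal to demand: 119 - 1.5Pb = 11 + 6.5Pb, so Pb = 13.5.
Sellers receive Ps = 13.5 + 8 = 21.5; Q' = 119 − 1.5·13.5 = 98.75.

Q' = 98.75; buyers pay $13.5; sellers receive $21.5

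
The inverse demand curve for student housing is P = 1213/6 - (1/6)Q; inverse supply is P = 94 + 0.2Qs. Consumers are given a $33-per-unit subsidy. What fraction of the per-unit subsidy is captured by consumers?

Consumer share = 5/11

Pre-subsidy: 1213/6 - (1/6)Q = 94 + 0.2Q gives Q* = 295 and P* = 153.
With the rebate, buyers effectively pay Pb = Ps − 33, where Ps is the price sellers receive.
On the curves, Pb = 1213/6 - (1/6)Q and Ps = 94 + 0.2Q; the wedge Ps − Pb = 33 gives 94 + 0.2Q − (1213/6 - (1/6)Q) = 33, so Q' = 385.
Then Pb = 1213/6 − (1/6)·385 = 138 and Ps = 94 + 0.2·385 = 171.
Buyers' price falls by P* − Pb = 153 − 138 = 15; sellers' price rises by Ps − P* = 171 − 153 = 18.
So consumers capture 15/33 = 5/11 of each unit of subsidy.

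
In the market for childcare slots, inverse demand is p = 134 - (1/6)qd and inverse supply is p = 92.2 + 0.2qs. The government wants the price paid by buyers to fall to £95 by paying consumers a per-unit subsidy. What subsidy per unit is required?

At a buyer price of 95, quantity demanded is 804 − 6·95 = 234.
Sellers supply 234 only when they receive ps = 92.2 + 0.2·234 = 139.
s = ps − pb = 139 − 95 = 44.

Required subsidy s = £44 per unit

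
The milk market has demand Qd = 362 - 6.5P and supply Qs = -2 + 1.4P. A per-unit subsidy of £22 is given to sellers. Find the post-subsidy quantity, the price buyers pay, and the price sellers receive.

Pre-subsidy: 362 - 6.5P = -2 + 1.4P gives P* = 3640/79, Q* = 4938/79.
With the subsidy, sellers receive Ps = Pb + 22 for each unit, where Pb is the price buyers pay.
Supply in terms of Pb becomes Qs = -2 + 1.4(Pb + 22) = 28.8 + 1.4Pb. Setting this equal to demand: 362 - 6.5Pb = 28.8 + 1.4Pb, so Pb = 3332/79.
Sellers receive Ps = 3332/79 + 22 = 5070/79; Q' = 362 − 6.5·(3332/79) = 6940/79.

Q' = 6940/79; buyers pay 3332/79; sellers receive 5070/79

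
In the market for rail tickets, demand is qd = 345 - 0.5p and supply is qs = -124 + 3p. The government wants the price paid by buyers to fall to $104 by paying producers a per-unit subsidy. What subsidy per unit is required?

Required subsidy s = $35 per unit

At a buyer price of 104, quantity demanded is 345 − 0.5·104 = 293.
Sellers supply 293 only when they receive ps with -124 + 3·ps = 293, i.e. ps = 139.
s = ps − pb = 139 − 104 = 35.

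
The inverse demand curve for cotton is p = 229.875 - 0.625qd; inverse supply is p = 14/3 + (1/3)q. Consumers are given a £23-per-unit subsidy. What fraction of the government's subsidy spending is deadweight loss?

Pre-subsidy: 229.875 - 0.625q = 14/3 + (1/3)q gives q* = 235 and p* = 83.
With the rebate, buyers effectively pay pb = ps − 23, where ps is the price sellers receive.
On the curves, pb = 229.875 - 0.625q and ps = 14/3 + (1/3)q; the wedge ps − pb = 23 gives 14/3 + (1/3)q − (229.875 - 0.625q) = 23, so q' = 259.
Then pb = 229.875 − 0.625·259 = 68 and ps = 14/3 + (1/3)·259 = 91.
ΔCS = ½(235 + 259)(83 − 68) = 3705; ΔPS = ½(235 + 259)(91 − 83) = 1976.
Government spending = 23 × 259 = 5957.
DWL = ½ × 23 × (259 − 235) = 276; fraction = 276 / 5957 = 12/259.

DWL / government spending = 12/259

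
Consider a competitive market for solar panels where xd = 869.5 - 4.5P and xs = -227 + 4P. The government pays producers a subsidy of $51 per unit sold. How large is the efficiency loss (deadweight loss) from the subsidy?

Deadweight loss = $2754

Pre-subsidy: 869.5 - 4.5P = -227 + 4P gives P* = 129, x* = 289.
With the subsidy, sellers receive Ps = Pb + 51 for each unit, where Pb is the price buyers pay.
Supply in terms of Pb becomes xs = -227 + 4(Pb + 51) = -23 + 4Pb. Setting this equal to demand: 869.5 - 4.5Pb = -23 + 4Pb, so Pb = 105.
Sellers receive Ps = 105 + 51 = 156; x' = 869.5 − 4.5·105 = 397.
The subsidy expands output by 397 − 289 = 108 past the efficient level; on those units the gap between marginal cost and willingness to pay runs from 0 up to 51.
DWL = ½ × 51 × 108 = 2754.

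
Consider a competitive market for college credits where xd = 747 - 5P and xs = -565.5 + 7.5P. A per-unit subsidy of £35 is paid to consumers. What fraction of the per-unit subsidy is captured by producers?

Producer share = 0.4

Pre-subsidy: 747 - 5P = -565.5 + 7.5P gives P* = 105, x* = 222.
With the rebate, buyers effectively pay Pb = Ps − 35, where Ps is the price sellers receive.
Demand in terms of Ps becomes xd = 747 − 5(Ps − 35) = 922 - 5Ps. Setting this equal to supply: 922 - 5Ps = -565.5 + 7.5Ps, so Ps = 119.
Buyers pay Pb = 119 − 35 = 84; x' = -565.5 + 7.5·119 = 327.
Buyers' price falls by P* − Pb = 105 − 84 = 21; sellers' price rises by Ps − P* = 119 − 105 = 14.
So producers capture 14/35 = 0.4 of each unit of subsidy.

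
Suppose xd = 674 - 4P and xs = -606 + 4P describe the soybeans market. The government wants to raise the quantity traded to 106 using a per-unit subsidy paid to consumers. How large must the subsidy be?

At x = 106, invert demand for the buyer price: Pb = (674 − 106)/4 = 142; invert supply for the seller price: Ps = (106 − (-606))/4 = 178.
The subsidy must fill the gap: s = Ps − Pb = 178 − 142 = 36.

Required subsidy s = 36 per unit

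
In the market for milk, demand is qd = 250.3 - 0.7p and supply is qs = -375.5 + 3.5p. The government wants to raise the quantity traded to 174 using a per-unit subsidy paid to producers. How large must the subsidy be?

Required subsidy s = 48 per unit

At q = 174, invert demand for the buyer price: pb = (250.3 − 174)/0.7 = 109; invert supply for the seller price: ps = (174 − (-375.5))/3.5 = 157.
The subsidy must fill the gap: s = ps − pb = 157 − 109 = 48.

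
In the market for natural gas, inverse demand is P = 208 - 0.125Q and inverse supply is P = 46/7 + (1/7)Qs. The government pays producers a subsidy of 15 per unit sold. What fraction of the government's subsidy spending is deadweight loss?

Pre-subsidy: 208 - 0.125Q = 46/7 + (1/7)Q gives Q* = 752 and P* = 114.
With the subsidy, sellers receive Ps = Pb + 15 for each unit, where Pb is the price buyers pay.
On the curves, Pb = 208 - 0.125Q and Ps = 46/7 + (1/7)Q; the wedge Ps − Pb = 15 gives 46/7 + (1/7)Q − (208 - 0.125Q) = 15, so Q' = 808.
Then Pb = 208 − 0.125·808 = 107 and Ps = 46/7 + (1/7)·808 = 122.
ΔCS = ½(752 + 808)(114 − 107) = 5460; ΔPS = ½(752 + 808)(122 − 114) = 6240.
Government spending = 15 × 808 = 12120.
DWL = ½ × 15 × (808 − 752) = 420; fraction = 420 / 12120 = 7/202.

DWL / government spending = 7/202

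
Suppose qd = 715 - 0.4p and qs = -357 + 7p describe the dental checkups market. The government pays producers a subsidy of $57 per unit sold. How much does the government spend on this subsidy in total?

Government cost = 1431213/37

Pre-subsidy: 715 - 0.4p = -357 + 7p gives p* = 5360/37, q* = 24311/37.
With the subsidy, sellers receive ps = pb + 57 for each unit, where pb is the price buyers pay.
Supply in terms of pb becomes qs = -357 + 7(pb + 57) = 42 + 7pb. Setting this equal to demand: 715 - 0.4pb = 42 + 7pb, so pb = 3365/37.
Sellers receive ps = 3365/37 + 57 = 5474/37; q' = 715 − 0.4·(3365/37) = 25109/37.
Government outlay = subsidy × quantity = 57 × 25109/37 = 1431213/37.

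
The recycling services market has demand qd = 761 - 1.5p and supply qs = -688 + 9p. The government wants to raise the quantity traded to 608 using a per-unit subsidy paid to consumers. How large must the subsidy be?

Required subsidy s = 42 per unit

At q = 608, invert demand for the buyer price: pb = (761 − 608)/1.5 = 102; invert supply for the seller price: ps = (608 − (-688))/9 = 144.
The subsidy must fill the gap: s = ps − pb = 144 − 102 = 42.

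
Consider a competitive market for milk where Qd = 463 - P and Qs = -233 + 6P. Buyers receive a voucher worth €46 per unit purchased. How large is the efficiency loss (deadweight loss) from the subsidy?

Deadweight loss = 6348/7

Pre-subsidy: 463 - P = -233 + 6P gives P* = 696/7, Q* = 2545/7.
With the rebate, buyers effectively pay Pb = Ps − 46, where Ps is the price sellers receive.
Demand in terms of Ps becomes Qd = 463 − 1(Ps − 46) = 509 - Ps. Setting this equal to supply: 509 - Ps = -233 + 6Ps, so Ps = 106.
Buyers pay Pb = 106 − 46 = 60; Q' = -233 + 6·106 = 403.
The subsidy expands output by 403 − 2545/7 = 276/7 past the efficient level; on those units the gap between marginal cost and willingness to pay runs from 0 up to 46.
DWL = ½ × 46 × 276/7 = 6348/7.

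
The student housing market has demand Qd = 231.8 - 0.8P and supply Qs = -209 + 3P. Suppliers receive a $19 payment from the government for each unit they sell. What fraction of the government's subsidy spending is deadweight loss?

DWL / government spending = 6/151

Pre-subsidy: 231.8 - 0.8P = -209 + 3P gives P* = 116, Q* = 139.
With the subsidy, sellers receive Ps = Pb + 19 for each unit, where Pb is the price buyers pay.
Supply in terms of Pb becomes Qs = -209 + 3(Pb + 19) = -152 + 3Pb. Setting this equal to demand: 231.8 - 0.8Pb = -152 + 3Pb, so Pb = 101.
Sellers receive Ps = 101 + 19 = 120; Q' = 231.8 − 0.8·101 = 151.
ΔCS = ½(139 + 151)(116 − 101) = 2175; ΔPS = ½(139 + 151)(120 − 116) = 580.
Government spending = 19 × 151 = 2869.
DWL = ½ × 19 × (151 − 139) = 114; fraction = 114 / 2869 = 6/151.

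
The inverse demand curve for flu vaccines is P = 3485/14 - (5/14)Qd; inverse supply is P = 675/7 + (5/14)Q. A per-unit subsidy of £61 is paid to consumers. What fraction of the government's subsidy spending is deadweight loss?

Pre-subsidy: 3485/14 - (5/14)Q = 675/7 + (5/14)Q gives Q* = 213.5 and P* = 4835/28.
With the rebate, buyers effectively pay Pb = Ps − 61, where Ps is the price sellers receive.
On the curves, Pb = 3485/14 - (5/14)Q and Ps = 675/7 + (5/14)Q; the wedge Ps − Pb = 61 gives 675/7 + (5/14)Q − (3485/14 - (5/14)Q) = 61, so Q' = 298.9.
Then Pb = 3485/14 − (5/14)·298.9 = 3981/28 and Ps = 675/7 + (5/14)·298.9 = 5689/28.
ΔCS = ½(213.5 + 298.9)(4835/28 − 3981/28) = 7814.1; ΔPS = ½(213.5 + 298.9)(5689/28 − 4835/28) = 7814.1.
Government spending = 61 × 298.9 = 18232.9.
DWL = ½ × 61 × (298.9 − 213.5) = 2604.7; fraction = 2604.7 / 18232.9 = 1/7.

DWL / government spending = 1/7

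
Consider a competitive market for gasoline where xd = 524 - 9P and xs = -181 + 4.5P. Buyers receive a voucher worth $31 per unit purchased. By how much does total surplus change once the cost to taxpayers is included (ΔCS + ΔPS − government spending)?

Pre-subsidy: 524 - 9P = -181 + 4.5P gives P* = 470/9, x* = 54.
With the rebate, buyers effectively pay Pb = Ps − 31, where Ps is the price sellers receive.
Demand in terms of Ps becomes xd = 524 − 9(Ps − 31) = 803 - 9Ps. Setting this equal to supply: 803 - 9Ps = -181 + 4.5Ps, so Ps = 656/9.
Buyers pay Pb = 656/9 − 31 = 377/9; x' = -181 + 4.5·(656/9) = 147.
ΔCS = ½(54 + 147)(470/9 − 377/9) = 1038.5; ΔPS = ½(54 + 147)(656/9 − 470/9) = 2077.
Government spending = 31 × 147 = 4557.
Net change = 1038.5 + 2077 − 4557 = -1441.5. The loss equals the DWL triangle ½·31·93.

Net change in total surplus = -$1441.5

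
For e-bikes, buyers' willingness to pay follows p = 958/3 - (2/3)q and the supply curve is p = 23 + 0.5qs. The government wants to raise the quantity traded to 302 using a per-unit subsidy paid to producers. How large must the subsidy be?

At q = 302, from the demand curve buyers pay pb = 958/3 − (2/3)·302 = 118; from the supply curve sellers need ps = 23 + 0.5·302 = 174.
The subsidy must fill the gap: s = ps − pb = 174 − 118 = 56.

Required subsidy s = 56 per unit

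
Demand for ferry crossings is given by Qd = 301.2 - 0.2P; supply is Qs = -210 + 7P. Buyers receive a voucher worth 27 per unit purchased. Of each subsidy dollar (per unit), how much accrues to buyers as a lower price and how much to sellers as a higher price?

Pre-subsidy: 301.2 - 0.2P = -210 + 7P gives P* = 71, Q* = 287.
With the rebate, buyers effectively pay Pb = Ps − 27, where Ps is the price sellers receive.
Demand in terms of Ps becomes Qd = 301.2 − 0.2(Ps − 27) = 306.6 - 0.2Ps. Setting this equal to supply: 306.6 - 0.2Ps = -210 + 7Ps, so Ps = 71.75.
Buyers pay Pb = 71.75 − 27 = 44.75; Q' = -210 + 7·71.75 = 292.25.
Buyers' price falls by P* − Pb = 71 − 44.75 = 26.25; sellers' price rises by Ps − P* = 71.75 − 71 = 0.75.

Buyers gain 26.25 per unit; sellers gain 0.75 per unit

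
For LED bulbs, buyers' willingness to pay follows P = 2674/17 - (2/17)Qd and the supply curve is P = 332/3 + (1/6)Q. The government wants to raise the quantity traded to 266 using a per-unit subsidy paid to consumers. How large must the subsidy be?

At Q = 266, from the demand curve buyers pay Pb = 2674/17 − (2/17)·266 = 126; from the supply curve sellers need Ps = 332/3 + (1/6)·266 = 155.
The subsidy must fill the gap: s = Ps − Pb = 155 − 126 = 29.

Required subsidy s = 29 per unit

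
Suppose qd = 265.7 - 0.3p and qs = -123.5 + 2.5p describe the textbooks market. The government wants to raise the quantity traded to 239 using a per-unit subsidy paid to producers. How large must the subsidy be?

Required subsidy s = 56 per unit

At q = 239, invert demand for the buyer price: pb = (265.7 − 239)/0.3 = 89; invert supply for the seller price: ps = (239 − (-123.5))/2.5 = 145.
The subsidy must fill the gap: s = ps − pb = 145 − 89 = 56.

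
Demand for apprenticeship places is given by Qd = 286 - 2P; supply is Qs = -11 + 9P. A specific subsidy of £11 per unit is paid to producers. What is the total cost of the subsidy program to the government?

Pre-subsidy: 286 - 2P = -11 + 9P gives P* = 27, Q* = 232.
With the subsidy, sellers receive Ps = Pb + 11 for each unit, where Pb is the price buyers pay.
Supply in terms of Pb becomes Qs = -11 + 9(Pb + 11) = 88 + 9Pb. Setting this equal to demand: 286 - 2Pb = 88 + 9Pb, so Pb = 18.
Sellers receive Ps = 18 + 11 = 29; Q' = 286 − 2·18 = 250.
Government outlay = subsidy × quantity = 11 × 250 = 2750.

Government cost = £2750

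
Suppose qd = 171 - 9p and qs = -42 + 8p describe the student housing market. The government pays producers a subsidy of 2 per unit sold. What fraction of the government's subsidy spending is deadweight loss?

Pre-subsidy: 171 - 9p = -42 + 8p gives p* = 213/17, q* = 990/17.
With the subsidy, sellers receive ps = pb + 2 for each unit, where pb is the price buyers pay.
Supply in terms of pb becomes qs = -42 + 8(pb + 2) = -26 + 8pb. Setting this equal to demand: 171 - 9pb = -26 + 8pb, so pb = 197/17.
Sellers receive ps = 197/17 + 2 = 231/17; q' = 171 − 9·(197/17) = 1134/17.
ΔCS = ½(990/17 + 1134/17)(213/17 − 197/17) = 16992/289; ΔPS = ½(990/17 + 1134/17)(231/17 − 213/17) = 19116/289.
Government spending = 2 × 1134/17 = 2268/17.
DWL = ½ × 2 × (1134/17 − 990/17) = 144/17; fraction = (144/17) / (2268/17) = 4/63.

DWL / government spending = 4/63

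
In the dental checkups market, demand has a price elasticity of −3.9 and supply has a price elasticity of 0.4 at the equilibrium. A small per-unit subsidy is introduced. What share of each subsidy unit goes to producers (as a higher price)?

Producer share = 39/43

For a small subsidy around the equilibrium, the benefit split depends on the relative slopes, which at a point are proportional to the elasticities.
Buyer share = εs/(εs + |εd|) = 0.4/(0.4 + 3.9) = 4/43; seller share = |εd|/(εs + |εd|) = 39/43.
So producers capture 39/43 of the subsidy.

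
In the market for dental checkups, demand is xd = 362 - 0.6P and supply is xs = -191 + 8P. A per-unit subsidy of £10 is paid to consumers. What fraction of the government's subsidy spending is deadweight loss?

Pre-subsidy: 362 - 0.6P = -191 + 8P gives P* = 2765/43, x* = 13907/43.
With the rebate, buyers effectively pay Pb = Ps − 10, where Ps is the price sellers receive.
Demand in terms of Ps becomes xd = 362 − 0.6(Ps − 10) = 368 - 0.6Ps. Setting this equal to supply: 368 - 0.6Ps = -191 + 8Ps, so Ps = 65.
Buyers pay Pb = 65 − 10 = 55; x' = -191 + 8·65 = 329.
ΔCS = ½(13907/43 + 329)(2765/43 − 55) = 5610800/1849; ΔPS = ½(13907/43 + 329)(65 − 2765/43) = 420810/1849.
Government spending = 10 × 329 = 3290.
DWL = ½ × 10 × (329 − 13907/43) = 1200/43; fraction = (1200/43) / 3290 = 120/14147.

DWL / government spending = 120/14147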